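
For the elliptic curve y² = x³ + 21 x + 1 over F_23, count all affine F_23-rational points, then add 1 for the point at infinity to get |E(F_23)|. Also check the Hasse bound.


Affine points = {(0, 1), (0, 22), (1, 0), (5, 1), (5, 22), (7, 10), (7, 13), (12, 7), (12, 16), (14, 7), (14, 16), (17, 2), (17, 21), (18, 1), (18, 22), (20, 7), (20, 16), (22, 5), (22, 18)}; affine count = 19; |E(F_23)| = 20.

Discriminant check: Δ ∝ 4a³ + 27b² = 4·21³ + 27·1² = 4·9261 + 27·1 ≡ 18 (mod 23). Nonzero ⇒ E is nonsingular.
For each x ∈ F_23, compute rhs = x³ + 21·x + 1 mod 23, then count y ∈ F_23 with y² ≡ rhs.
  x = 0: rhs = 1, matching y values: 1, 22 (2 points).
  x = 1: rhs = 0, matching y values: 0 (1 points).
  x = 2: rhs = 5, matching y values: none (0 points).
  x = 3: rhs = 22, matching y values: none (0 points).
  x = 4: rhs = 11, matching y values: none (0 points).
  x = 5: rhs = 1, matching y values: 1, 22 (2 points).
  x = 6: rhs = 21, matching y values: none (0 points).
  x = 7: rhs = 8, matching y values: 10, 13 (2 points).
  x = 8: rhs = 14, matching y values: none (0 points).
  x = 9: rhs = 22, matching y values: none (0 points).
  x = 10: rhs = 15, matching y values: none (0 points).
  x = 11: rhs = 22, matching y values: none (0 points).
  x = 12: rhs = 3, matching y values: 7, 16 (2 points).
  x = 13: rhs = 10, matching y values: none (0 points).
  x = 14: rhs = 3, matching y values: 7, 16 (2 points).
  x = 15: rhs = 11, matching y values: none (0 points).
  x = 16: rhs = 17, matching y values: none (0 points).
  x = 17: rhs = 4, matching y values: 2, 21 (2 points).
  x = 18: rhs = 1, matching y values: 1, 22 (2 points).
  x = 19: rhs = 14, matching y values: none (0 points).
  x = 20: rhs = 3, matching y values: 7, 16 (2 points).
  x = 21: rhs = 20, matching y values: none (0 points).
  x = 22: rhs = 2, matching y values: 5, 18 (2 points).
Total affine count: 19.
Full point count |E(F_23)| = 19 + 1 = 20.
Hasse bound: |20 − (23+1)| = |-4| = 4 ≤ 2√23 ≈ 9.5917 ✓.


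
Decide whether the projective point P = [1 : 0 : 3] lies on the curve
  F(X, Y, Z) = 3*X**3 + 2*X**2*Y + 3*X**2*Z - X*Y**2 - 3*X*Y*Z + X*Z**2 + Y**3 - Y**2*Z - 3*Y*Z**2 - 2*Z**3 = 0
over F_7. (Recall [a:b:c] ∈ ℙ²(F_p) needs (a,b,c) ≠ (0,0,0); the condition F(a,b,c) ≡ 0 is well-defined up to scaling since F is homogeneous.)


F(1,0,3) ≡ 2 (mod 7); P is NOT on the curve.

Evaluate F(1, 0, 3) term-by-term (mod 7).
  3*X**3 ↦ 3·1·1·1 = 3
  2*X**2*Y ↦ 2·1·0·1 = 0
  3*X**2*Z ↦ 3·1·1·3 = 9
  -X*Y**2 ↦ -1·1·0·1 = 0
  -3*X*Y*Z ↦ -3·1·0·3 = 0
  X*Z**2 ↦ 1·1·1·9 = 9
  Y**3 ↦ 1·1·0·1 = 0
  -Y**2*Z ↦ -1·1·0·3 = 0
  -3*Y*Z**2 ↦ -3·1·0·9 = 0
  -2*Z**3 ↦ -2·1·1·27 = -54
Sum: F(1, 0, 3) = (3) + (0) + (9) + (0) + (0) + (9) + (0) + (0) + (0) + (-54) = -33.
Reducing mod 7: -33 ≡ 2 (mod 7).
Since F(a, b, c) ≡ 2 ≠ 0 (mod 7), P does NOT lie on the curve.


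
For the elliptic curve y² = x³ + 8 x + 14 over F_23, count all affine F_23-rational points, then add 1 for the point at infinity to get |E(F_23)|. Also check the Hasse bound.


Affine points = {(1, 0), (4, 8), (4, 15), (5, 8), (5, 15), (6, 5), (6, 18), (10, 6), (10, 17), (14, 8), (14, 15), (15, 6), (15, 17), (16, 11), (16, 12), (17, 7), (17, 16), (20, 3), (20, 20), (21, 6), (21, 17)}; affine count = 21; |E(F_23)| = 22.

Discriminant check: Δ ∝ 4a³ + 27b² = 4·8³ + 27·14² = 4·512 + 27·196 ≡ 3 (mod 23). Nonzero ⇒ E is nonsingular.
For each x ∈ F_23, compute rhs = x³ + 8·x + 14 mod 23, then count y ∈ F_23 with y² ≡ rhs.
  x = 0: rhs = 14, matching y values: none (0 points).
  x = 1: rhs = 0, matching y values: 0 (1 points).
  x = 2: rhs = 15, matching y values: none (0 points).
  x = 3: rhs = 19, matching y values: none (0 points).
  x = 4: rhs = 18, matching y values: 8, 15 (2 points).
  x = 5: rhs = 18, matching y values: 8, 15 (2 points).
  x = 6: rhs = 2, matching y values: 5, 18 (2 points).
  x = 7: rhs = 22, matching y values: none (0 points).
  x = 8: rhs = 15, matching y values: none (0 points).
  x = 9: rhs = 10, matching y values: none (0 points).
  x = 10: rhs = 13, matching y values: 6, 17 (2 points).
  x = 11: rhs = 7, matching y values: none (0 points).
  x = 12: rhs = 21, matching y values: none (0 points).
  x = 13: rhs = 15, matching y values: none (0 points).
  x = 14: rhs = 18, matching y values: 8, 15 (2 points).
  x = 15: rhs = 13, matching y values: 6, 17 (2 points).
  x = 16: rhs = 6, matching y values: 11, 12 (2 points).
  x = 17: rhs = 3, matching y values: 7, 16 (2 points).
  x = 18: rhs = 10, matching y values: none (0 points).
  x = 19: rhs = 10, matching y values: none (0 points).
  x = 20: rhs = 9, matching y values: 3, 20 (2 points).
  x = 21: rhs = 13, matching y values: 6, 17 (2 points).
  x = 22: rhs = 5, matching y values: none (0 points).
Total affine count: 21.
Full point count |E(F_23)| = 21 + 1 = 22.
Hasse bound: |22 − (23+1)| = |-2| = 2 ≤ 2√23 ≈ 9.5917 ✓.


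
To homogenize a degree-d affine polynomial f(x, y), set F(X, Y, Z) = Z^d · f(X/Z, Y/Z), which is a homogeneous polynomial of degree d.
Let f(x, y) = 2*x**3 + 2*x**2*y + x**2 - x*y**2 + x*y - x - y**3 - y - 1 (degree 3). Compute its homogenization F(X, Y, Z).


F(X, Y, Z) = 2*X**3 + 2*X**2*Y + X**2*Z - X*Y**2 + X*Y*Z - X*Z**2 - Y**3 - Y*Z**2 - Z**3

deg(f) = 3.
Substitute x = X/Z, y = Y/Z into f, then multiply by Z^3.
  monomial 2·x^3·y^0 ↦ 2·X^3·Y^0·Z^0.
  monomial 2·x^2·y^1 ↦ 2·X^2·Y^1·Z^0.
  monomial 1·x^2·y^0 ↦ 1·X^2·Y^0·Z^1.
  monomial -1·x^1·y^2 ↦ -1·X^1·Y^2·Z^0.
  monomial 1·x^1·y^1 ↦ 1·X^1·Y^1·Z^1.
  monomial -1·x^1·y^0 ↦ -1·X^1·Y^0·Z^2.
  monomial -1·x^0·y^3 ↦ -1·X^0·Y^3·Z^0.
  monomial -1·x^0·y^1 ↦ -1·X^0·Y^1·Z^2.
  monomial -1·x^0·y^0 ↦ -1·X^0·Y^0·Z^3.
Collecting: F(X, Y, Z) = 2*X**3 + 2*X**2*Y + X**2*Z - X*Y**2 + X*Y*Z - X*Z**2 - Y**3 - Y*Z**2 - Z**3.


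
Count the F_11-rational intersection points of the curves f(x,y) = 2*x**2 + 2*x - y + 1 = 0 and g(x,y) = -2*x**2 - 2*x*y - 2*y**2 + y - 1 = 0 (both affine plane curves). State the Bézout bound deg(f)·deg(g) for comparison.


Common zeros: ∅; count = 0; Bézout bound = 4.

deg(f) = 2, deg(g) = 2, so Bézout bound = 4.
Scan x ∈ F_11. For each x, list the y ∈ F_11 with f(x, y) ≡ 0 and those with g(x, y) ≡ 0 (mod 11); the common zeros in that column are the intersection.
  x = 0: f ≡ 0 at y ∈ {1}; g ≡ 0 at y ∈ {8, 9}; common: ∅.
  x = 1: f ≡ 0 at y ∈ {5}; g ≡ 0 at y ∈ ∅; common: ∅.
  x = 2: f ≡ 0 at y ∈ {2}; g ≡ 0 at y ∈ {6, 9}; common: ∅.
  x = 3: f ≡ 0 at y ∈ {3}; g ≡ 0 at y ∈ {6, 8}; common: ∅.
  x = 4: f ≡ 0 at y ∈ {8}; g ≡ 0 at y ∈ {0, 2}; common: ∅.
  x = 5: f ≡ 0 at y ∈ {6}; g ≡ 0 at y ∈ {2, 10}; common: ∅.
  x = 6: f ≡ 0 at y ∈ {8}; g ≡ 0 at y ∈ ∅; common: ∅.
  x = 7: f ≡ 0 at y ∈ {3}; g ≡ 0 at y ∈ {0, 10}; common: ∅.
  x = 8: f ≡ 0 at y ∈ {2}; g ≡ 0 at y ∈ ∅; common: ∅.
  x = 9: f ≡ 0 at y ∈ {5}; g ≡ 0 at y ∈ ∅; common: ∅.
  x = 10: f ≡ 0 at y ∈ {1}; g ≡ 0 at y ∈ ∅; common: ∅.
Collecting: common zeros = ∅, so the count is 0.
Comparison with the Bézout bound: 0 ≤ 4 = deg(f)·deg(g), as expected for curves with no common component (the affine F_11-count falls short of the bound because intersections may lie at infinity, over extension fields, or carry multiplicity).


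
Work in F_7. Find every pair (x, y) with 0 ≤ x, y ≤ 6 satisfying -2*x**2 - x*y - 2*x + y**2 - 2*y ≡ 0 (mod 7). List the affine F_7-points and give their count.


Affine F_7-points: {(0, 0), (0, 2), (1, 4), (1, 6), (2, 5), (2, 6), (3, 1), (3, 4), (4, 3), (5, 2), (5, 5), (6, 0), (6, 1)}; count = 13.

For each of the 49 pairs (x, y) ∈ F_7², evaluate f(x, y) mod 7. Record the zeros.
  x = 0: [0↦0, 1↦6, 2↦0, 3↦3, 4↦1, 5↦1, 6↦3]  zeros at y ∈ {0, 2}
  x = 1: [0↦3, 1↦1, 2↦1, 3↦3, 4↦0, 5↦6, 6↦0]  zeros at y ∈ {4, 6}
  x = 2: [0↦2, 1↦6, 2↦5, 3↦6, 4↦2, 5↦0, 6↦0]  zeros at y ∈ {5, 6}
  x = 3: [0↦4, 1↦0, 2↦5, 3↦5, 4↦0, 5↦4, 6↦3]  zeros at y ∈ {1, 4}
  x = 4: [0↦2, 1↦4, 2↦1, 3↦0, 4↦1, 5↦4, 6↦2]  zeros at y ∈ {3}
  x = 5: [0↦3, 1↦4, 2↦0, 3↦5, 4↦5, 5↦0, 6↦4]  zeros at y ∈ {2, 5}
  x = 6: [0↦0, 1↦0, 2↦2, 3↦6, 4↦5, 5↦6, 6↦2]  zeros at y ∈ {0, 1}
Collecting zeros: affine points = {(0, 0), (0, 2), (1, 4), (1, 6), (2, 5), (2, 6), (3, 1), (3, 4), (4, 3), (5, 2), (5, 5), (6, 0), (6, 1)}.
Total count |C(F_7)_aff| = 13.


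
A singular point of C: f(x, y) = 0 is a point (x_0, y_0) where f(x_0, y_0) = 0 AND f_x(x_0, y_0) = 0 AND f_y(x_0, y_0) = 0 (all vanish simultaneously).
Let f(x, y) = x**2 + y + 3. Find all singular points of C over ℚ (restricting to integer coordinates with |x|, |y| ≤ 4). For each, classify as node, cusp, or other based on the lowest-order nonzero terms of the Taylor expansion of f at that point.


No singular points in the scanned grid; C is smooth there.

Compute partial derivatives:
  f_x = 2*x.
  f_y = 1.
f_y = 1 is a nonzero constant, so f_y never vanishes: no point (x, y) can satisfy f = f_x = f_y = 0. In particular no (x, y) ∈ {−4, ..., 4}² is singular; the curve is smooth.


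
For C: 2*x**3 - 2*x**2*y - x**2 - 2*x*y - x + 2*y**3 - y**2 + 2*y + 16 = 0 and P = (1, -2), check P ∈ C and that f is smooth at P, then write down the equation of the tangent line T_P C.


Tangent line at P: 15*x + 26*y + 37 = 0.

Step 1: f(1, -2) = 0, so P lies on C.
Step 2: partial derivatives
  f_x(x, y) = 6*x**2 - 4*x*y - 2*x - 2*y - 1, f_y(x, y) = -2*x**2 - 2*x + 6*y**2 - 2*y + 2.
  f_x(P) = 15, f_y(P) = 26 (gradient nonzero, so P is smooth).
Step 3: tangent line at P: 15·(x − 1) + 26·(y − -2) = 0.
Expanding: 15*x + 26*y + 37 = 0.


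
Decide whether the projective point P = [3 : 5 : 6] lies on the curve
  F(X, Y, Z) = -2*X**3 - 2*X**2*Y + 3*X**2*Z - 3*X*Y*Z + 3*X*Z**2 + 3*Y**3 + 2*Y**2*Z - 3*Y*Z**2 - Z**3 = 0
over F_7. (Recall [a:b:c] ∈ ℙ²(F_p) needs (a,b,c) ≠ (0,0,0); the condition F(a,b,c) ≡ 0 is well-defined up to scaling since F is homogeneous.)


F(3,5,6) ≡ 5 (mod 7); P is NOT on the curve.

Evaluate F(3, 5, 6) term-by-term (mod 7).
  -2*X**3 ↦ -2·27·1·1 = -54
  -2*X**2*Y ↦ -2·9·5·1 = -90
  3*X**2*Z ↦ 3·9·1·6 = 162
  -3*X*Y*Z ↦ -3·3·5·6 = -270
  3*X*Z**2 ↦ 3·3·1·36 = 324
  3*Y**3 ↦ 3·1·125·1 = 375
  2*Y**2*Z ↦ 2·1·25·6 = 300
  -3*Y*Z**2 ↦ -3·1·5·36 = -540
  -Z**3 ↦ -1·1·1·216 = -216
Sum: F(3, 5, 6) = (-54) + (-90) + (162) + (-270) + (324) + (375) + (300) + (-540) + (-216) = -9.
Reducing mod 7: -9 ≡ 5 (mod 7).
Since F(a, b, c) ≡ 5 ≠ 0 (mod 7), P does NOT lie on the curve.


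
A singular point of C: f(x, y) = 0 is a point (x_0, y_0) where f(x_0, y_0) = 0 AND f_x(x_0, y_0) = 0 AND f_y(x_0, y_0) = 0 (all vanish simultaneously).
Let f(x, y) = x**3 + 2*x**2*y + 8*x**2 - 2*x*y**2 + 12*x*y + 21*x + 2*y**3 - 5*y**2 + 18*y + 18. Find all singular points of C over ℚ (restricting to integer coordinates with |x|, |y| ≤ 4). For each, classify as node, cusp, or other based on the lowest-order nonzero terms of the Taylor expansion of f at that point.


Singular points: {(-3, 0)}; classification: node.

Compute partial derivatives:
  f_x = 3*x**2 + 4*x*y + 16*x - 2*y**2 + 12*y + 21.
  f_y = 2*x**2 - 4*x*y + 12*x + 6*y**2 - 10*y + 18.
Scan x_0 ∈ {−4, ..., 4}. For each x_0, f_y(x_0, y) is a polynomial in y; find its integer roots y ∈ {−4, ..., 4}, then test f_x and f at those candidates.
  x = -4: f_y(-4, y) = 6*y**2 + 6*y + 2; no integer root y with |y| ≤ 4.
  x = -3: f_y(-3, y) = 6*y**2 + 2*y; vanishes at y ∈ {0}. (-3, 0): f_x = 0, f = 0 — SINGULAR.
  x = -2: f_y(-2, y) = 6*y**2 - 2*y + 2; no integer root y with |y| ≤ 4.
  x = -1: f_y(-1, y) = 6*y**2 - 6*y + 8; no integer root y with |y| ≤ 4.
  x = 0: f_y(0, y) = 6*y**2 - 10*y + 18; no integer root y with |y| ≤ 4.
  x = 1: f_y(1, y) = 6*y**2 - 14*y + 32; no integer root y with |y| ≤ 4.
  x = 2: f_y(2, y) = 6*y**2 - 18*y + 50; no integer root y with |y| ≤ 4.
  x = 3: f_y(3, y) = 6*y**2 - 22*y + 72; no integer root y with |y| ≤ 4.
  x = 4: f_y(4, y) = 6*y**2 - 26*y + 98; no integer root y with |y| ≤ 4.
Only singular point on the grid: (-3, 0).
Classify: substitute x = -3 + u, y = 0 + v and expand: f = u**3 + 2*u**2*v - u**2 - 2*u*v**2 + 2*v**3 + v**2.
No constant or linear terms (consistent with a singular point). Quadratic part: -u**2 + v**2. Cubic part: u**3 + 2*u**2*v - 2*u*v**2 + 2*v**3.
The quadratic part v**2 - u**2 = (v − u)(v + u) splits into two distinct linear factors, so there are two distinct tangent lines y − 0 = ±(x − -3) — this is a node (ordinary double point).
Classification: node.


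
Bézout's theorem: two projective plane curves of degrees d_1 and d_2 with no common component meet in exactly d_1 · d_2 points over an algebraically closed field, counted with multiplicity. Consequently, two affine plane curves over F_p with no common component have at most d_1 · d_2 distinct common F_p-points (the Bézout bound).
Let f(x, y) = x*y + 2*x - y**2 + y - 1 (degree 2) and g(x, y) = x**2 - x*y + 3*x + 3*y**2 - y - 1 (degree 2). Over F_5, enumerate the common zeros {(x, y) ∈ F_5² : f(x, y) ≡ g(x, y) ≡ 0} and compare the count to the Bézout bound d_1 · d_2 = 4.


Common zeros: {(2, 2)}; count = 1; Bézout bound = 4.

deg(f) = 2, deg(g) = 2, so Bézout bound = 4.
Scan x ∈ F_5. For each x, list the y ∈ F_5 with f(x, y) ≡ 0 and those with g(x, y) ≡ 0 (mod 5); the common zeros in that column are the intersection.
  x = 0: f ≡ 0 at y ∈ ∅; g ≡ 0 at y ∈ ∅; common: ∅.
  x = 1: f ≡ 0 at y ∈ ∅; g ≡ 0 at y ∈ ∅; common: ∅.
  x = 2: f ≡ 0 at y ∈ {1, 2}; g ≡ 0 at y ∈ {2, 4}; common: {2}.
  x = 3: f ≡ 0 at y ∈ {0, 4}; g ≡ 0 at y ∈ ∅; common: ∅.
  x = 4: f ≡ 0 at y ∈ ∅; g ≡ 0 at y ∈ {1, 4}; common: ∅.
Collecting: common zeros = {(2, 2)}, so the count is 1.
Comparison with the Bézout bound: 1 ≤ 4 = deg(f)·deg(g), as expected for curves with no common component (the affine F_5-count falls short of the bound because intersections may lie at infinity, over extension fields, or carry multiplicity).


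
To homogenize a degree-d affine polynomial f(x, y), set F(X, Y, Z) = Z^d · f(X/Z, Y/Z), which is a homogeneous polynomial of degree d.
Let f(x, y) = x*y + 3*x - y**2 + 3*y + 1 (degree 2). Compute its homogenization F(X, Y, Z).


F(X, Y, Z) = X*Y + 3*X*Z - Y**2 + 3*Y*Z + Z**2

deg(f) = 2.
Substitute x = X/Z, y = Y/Z into f, then multiply by Z^2.
  monomial 1·x^1·y^1 ↦ 1·X^1·Y^1·Z^0.
  monomial 3·x^1·y^0 ↦ 3·X^1·Y^0·Z^1.
  monomial -1·x^0·y^2 ↦ -1·X^0·Y^2·Z^0.
  monomial 3·x^0·y^1 ↦ 3·X^0·Y^1·Z^1.
  monomial 1·x^0·y^0 ↦ 1·X^0·Y^0·Z^2.
Collecting: F(X, Y, Z) = X*Y + 3*X*Z - Y**2 + 3*Y*Z + Z**2.


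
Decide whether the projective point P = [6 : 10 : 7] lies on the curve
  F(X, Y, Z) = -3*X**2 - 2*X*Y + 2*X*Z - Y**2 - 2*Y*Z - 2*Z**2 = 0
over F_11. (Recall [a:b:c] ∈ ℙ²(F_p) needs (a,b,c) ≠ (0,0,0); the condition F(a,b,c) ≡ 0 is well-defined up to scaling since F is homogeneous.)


F(6,10,7) ≡ 2 (mod 11); P is NOT on the curve.

Evaluate F(6, 10, 7) term-by-term (mod 11).
  -3*X**2 ↦ -3·36·1·1 = -108
  -2*X*Y ↦ -2·6·10·1 = -120
  2*X*Z ↦ 2·6·1·7 = 84
  -Y**2 ↦ -1·1·100·1 = -100
  -2*Y*Z ↦ -2·1·10·7 = -140
  -2*Z**2 ↦ -2·1·1·49 = -98
Sum: F(6, 10, 7) = (-108) + (-120) + (84) + (-100) + (-140) + (-98) = -482.
Reducing mod 11: -482 ≡ 2 (mod 11).
Since F(a, b, c) ≡ 2 ≠ 0 (mod 11), P does NOT lie on the curve.


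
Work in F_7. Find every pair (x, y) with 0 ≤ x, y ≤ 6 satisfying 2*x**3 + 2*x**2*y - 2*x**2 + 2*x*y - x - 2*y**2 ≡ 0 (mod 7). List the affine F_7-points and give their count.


Affine F_7-points: {(0, 0), (1, 3), (1, 6), (3, 6), (5, 3), (5, 6), (6, 3), (6, 4)}; count = 8.

For each of the 49 pairs (x, y) ∈ F_7², evaluate f(x, y) mod 7. Record the zeros.
  x = 0: [0↦0, 1↦5, 2↦6, 3↦3, 4↦3, 5↦6, 6↦5]  zeros at y ∈ {0}
  x = 1: [0↦6, 1↦1, 2↦6, 3↦0, 4↦4, 5↦4, 6↦0]  zeros at y ∈ {3, 6}
  x = 2: [0↦6, 1↦2, 2↦1, 3↦3, 4↦1, 5↦2, 6↦6]  zeros at y ∈ ∅
  x = 3: [0↦5, 1↦6, 2↦3, 3↦3, 4↦6, 5↦5, 6↦0]  zeros at y ∈ {6}
  x = 4: [0↦1, 1↦4, 2↦3, 3↦5, 4↦3, 5↦4, 6↦1]  zeros at y ∈ ∅
  x = 5: [0↦6, 1↦1, 2↦6, 3↦0, 4↦4, 5↦4, 6↦0]  zeros at y ∈ {3, 6}
  x = 6: [0↦4, 1↦2, 2↦3, 3↦0, 4↦0, 5↦3, 6↦2]  zeros at y ∈ {3, 4}
Collecting zeros: affine points = {(0, 0), (1, 3), (1, 6), (3, 6), (5, 3), (5, 6), (6, 3), (6, 4)}.
Total count |C(F_7)_aff| = 8.


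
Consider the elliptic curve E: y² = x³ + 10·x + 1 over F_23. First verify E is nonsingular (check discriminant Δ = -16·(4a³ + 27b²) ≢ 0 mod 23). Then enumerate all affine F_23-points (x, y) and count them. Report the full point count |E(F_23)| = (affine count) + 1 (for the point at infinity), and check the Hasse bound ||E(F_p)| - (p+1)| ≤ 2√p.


Affine points = {(0, 1), (0, 22), (1, 9), (1, 14), (2, 11), (2, 12), (3, 9), (3, 14), (4, 6), (4, 17), (6, 1), (6, 22), (7, 0), (8, 8), (8, 15), (11, 4), (11, 19), (12, 3), (12, 20), (16, 5), (16, 18), (17, 1), (17, 22), (19, 9), (19, 14), (20, 6), (20, 17), (22, 6), (22, 17)}; affine count = 29; |E(F_23)| = 30.

Discriminant check: Δ ∝ 4a³ + 27b² = 4·10³ + 27·1² = 4·1000 + 27·1 ≡ 2 (mod 23). Nonzero ⇒ E is nonsingular.
For each x ∈ F_23, compute rhs = x³ + 10·x + 1 mod 23, then count y ∈ F_23 with y² ≡ rhs.
  x = 0: rhs = 1, matching y values: 1, 22 (2 points).
  x = 1: rhs = 12, matching y values: 9, 14 (2 points).
  x = 2: rhs = 6, matching y values: 11, 12 (2 points).
  x = 3: rhs = 12, matching y values: 9, 14 (2 points).
  x = 4: rhs = 13, matching y values: 6, 17 (2 points).
  x = 5: rhs = 15, matching y values: none (0 points).
  x = 6: rhs = 1, matching y values: 1, 22 (2 points).
  x = 7: rhs = 0, matching y values: 0 (1 points).
  x = 8: rhs = 18, matching y values: 8, 15 (2 points).
  x = 9: rhs = 15, matching y values: none (0 points).
  x = 10: rhs = 20, matching y values: none (0 points).
  x = 11: rhs = 16, matching y values: 4, 19 (2 points).
  x = 12: rhs = 9, matching y values: 3, 20 (2 points).
  x = 13: rhs = 5, matching y values: none (0 points).
  x = 14: rhs = 10, matching y values: none (0 points).
  x = 15: rhs = 7, matching y values: none (0 points).
  x = 16: rhs = 2, matching y values: 5, 18 (2 points).
  x = 17: rhs = 1, matching y values: 1, 22 (2 points).
  x = 18: rhs = 10, matching y values: none (0 points).
  x = 19: rhs = 12, matching y values: 9, 14 (2 points).
  x = 20: rhs = 13, matching y values: 6, 17 (2 points).
  x = 21: rhs = 19, matching y values: none (0 points).
  x = 22: rhs = 13, matching y values: 6, 17 (2 points).
Total affine count: 29.
Full point count |E(F_23)| = 29 + 1 = 30.
Hasse bound: |30 − (23+1)| = |6| = 6 ≤ 2√23 ≈ 9.5917 ✓.


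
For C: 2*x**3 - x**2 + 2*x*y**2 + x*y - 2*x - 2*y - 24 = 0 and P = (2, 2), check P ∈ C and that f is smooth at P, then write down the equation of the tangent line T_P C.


Tangent line at P: 28*x + 16*y - 88 = 0.

Step 1: f(2, 2) = 0, so P lies on C.
Step 2: partial derivatives
  f_x(x, y) = 6*x**2 - 2*x + 2*y**2 + y - 2, f_y(x, y) = 4*x*y + x - 2.
  f_x(P) = 28, f_y(P) = 16 (gradient nonzero, so P is smooth).
Step 3: tangent line at P: 28·(x − 2) + 16·(y − 2) = 0.
Expanding: 28*x + 16*y - 88 = 0.


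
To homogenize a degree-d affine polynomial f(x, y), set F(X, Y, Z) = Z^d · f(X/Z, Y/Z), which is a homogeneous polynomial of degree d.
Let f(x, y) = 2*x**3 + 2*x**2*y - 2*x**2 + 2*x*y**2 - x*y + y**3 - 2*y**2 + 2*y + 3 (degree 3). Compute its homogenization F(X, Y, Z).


F(X, Y, Z) = 2*X**3 + 2*X**2*Y - 2*X**2*Z + 2*X*Y**2 - X*Y*Z + Y**3 - 2*Y**2*Z + 2*Y*Z**2 + 3*Z**3

deg(f) = 3.
Substitute x = X/Z, y = Y/Z into f, then multiply by Z^3.
  monomial 2·x^3·y^0 ↦ 2·X^3·Y^0·Z^0.
  monomial 2·x^2·y^1 ↦ 2·X^2·Y^1·Z^0.
  monomial -2·x^2·y^0 ↦ -2·X^2·Y^0·Z^1.
  monomial 2·x^1·y^2 ↦ 2·X^1·Y^2·Z^0.
  monomial -1·x^1·y^1 ↦ -1·X^1·Y^1·Z^1.
  monomial 1·x^0·y^3 ↦ 1·X^0·Y^3·Z^0.
  monomial -2·x^0·y^2 ↦ -2·X^0·Y^2·Z^1.
  monomial 2·x^0·y^1 ↦ 2·X^0·Y^1·Z^2.
  monomial 3·x^0·y^0 ↦ 3·X^0·Y^0·Z^3.
Collecting: F(X, Y, Z) = 2*X**3 + 2*X**2*Y - 2*X**2*Z + 2*X*Y**2 - X*Y*Z + Y**3 - 2*Y**2*Z + 2*Y*Z**2 + 3*Z**3.


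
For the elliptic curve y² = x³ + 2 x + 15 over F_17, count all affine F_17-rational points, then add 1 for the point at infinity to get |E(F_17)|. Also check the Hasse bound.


Affine points = {(0, 7), (0, 10), (1, 1), (1, 16), (4, 6), (4, 11), (7, 7), (7, 10), (8, 4), (8, 13), (10, 7), (10, 10), (11, 5), (11, 12), (12, 4), (12, 13), (14, 4), (14, 13)}; affine count = 18; |E(F_17)| = 19.

Discriminant check: Δ ∝ 4a³ + 27b² = 4·2³ + 27·15² = 4·8 + 27·225 ≡ 4 (mod 17). Nonzero ⇒ E is nonsingular.
For each x ∈ F_17, compute rhs = x³ + 2·x + 15 mod 17, then count y ∈ F_17 with y² ≡ rhs.
  x = 0: rhs = 15, matching y values: 7, 10 (2 points).
  x = 1: rhs = 1, matching y values: 1, 16 (2 points).
  x = 2: rhs = 10, matching y values: none (0 points).
  x = 3: rhs = 14, matching y values: none (0 points).
  x = 4: rhs = 2, matching y values: 6, 11 (2 points).
  x = 5: rhs = 14, matching y values: none (0 points).
  x = 6: rhs = 5, matching y values: none (0 points).
  x = 7: rhs = 15, matching y values: 7, 10 (2 points).
  x = 8: rhs = 16, matching y values: 4, 13 (2 points).
  x = 9: rhs = 14, matching y values: none (0 points).
  x = 10: rhs = 15, matching y values: 7, 10 (2 points).
  x = 11: rhs = 8, matching y values: 5, 12 (2 points).
  x = 12: rhs = 16, matching y values: 4, 13 (2 points).
  x = 13: rhs = 11, matching y values: none (0 points).
  x = 14: rhs = 16, matching y values: 4, 13 (2 points).
  x = 15: rhs = 3, matching y values: none (0 points).
  x = 16: rhs = 12, matching y values: none (0 points).
Total affine count: 18.
Full point count |E(F_17)| = 18 + 1 = 19.
Hasse bound: |19 − (17+1)| = |1| = 1 ≤ 2√17 ≈ 8.2462 ✓.


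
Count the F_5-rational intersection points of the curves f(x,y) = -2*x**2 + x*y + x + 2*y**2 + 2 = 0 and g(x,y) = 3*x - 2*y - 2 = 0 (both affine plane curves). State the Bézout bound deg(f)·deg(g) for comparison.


Common zeros: ∅; count = 0; Bézout bound = 2.

deg(f) = 2, deg(g) = 1, so Bézout bound = 2.
Scan x ∈ F_5. For each x, list the y ∈ F_5 with f(x, y) ≡ 0 and those with g(x, y) ≡ 0 (mod 5); the common zeros in that column are the intersection.
  x = 0: f ≡ 0 at y ∈ {2, 3}; g ≡ 0 at y ∈ {4}; common: ∅.
  x = 1: f ≡ 0 at y ∈ ∅; g ≡ 0 at y ∈ {3}; common: ∅.
  x = 2: f ≡ 0 at y ∈ {1, 3}; g ≡ 0 at y ∈ {2}; common: ∅.
  x = 3: f ≡ 0 at y ∈ ∅; g ≡ 0 at y ∈ {1}; common: ∅.
  x = 4: f ≡ 0 at y ∈ {1, 2}; g ≡ 0 at y ∈ {0}; common: ∅.
Collecting: common zeros = ∅, so the count is 0.
Comparison with the Bézout bound: 0 ≤ 2 = deg(f)·deg(g), as expected for curves with no common component (the affine F_5-count falls short of the bound because intersections may lie at infinity, over extension fields, or carry multiplicity).


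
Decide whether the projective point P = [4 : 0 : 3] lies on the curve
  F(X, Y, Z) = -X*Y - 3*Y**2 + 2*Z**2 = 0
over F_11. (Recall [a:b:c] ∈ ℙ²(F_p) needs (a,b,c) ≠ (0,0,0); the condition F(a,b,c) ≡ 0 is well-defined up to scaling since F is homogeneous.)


F(4,0,3) ≡ 7 (mod 11); P is NOT on the curve.

Evaluate F(4, 0, 3) term-by-term (mod 11).
  -X*Y ↦ -1·4·0·1 = 0
  -3*Y**2 ↦ -3·1·0·1 = 0
  2*Z**2 ↦ 2·1·1·9 = 18
Sum: F(4, 0, 3) = (0) + (0) + (18) = 18.
Reducing mod 11: 18 ≡ 7 (mod 11).
Since F(a, b, c) ≡ 7 ≠ 0 (mod 11), P does NOT lie on the curve.


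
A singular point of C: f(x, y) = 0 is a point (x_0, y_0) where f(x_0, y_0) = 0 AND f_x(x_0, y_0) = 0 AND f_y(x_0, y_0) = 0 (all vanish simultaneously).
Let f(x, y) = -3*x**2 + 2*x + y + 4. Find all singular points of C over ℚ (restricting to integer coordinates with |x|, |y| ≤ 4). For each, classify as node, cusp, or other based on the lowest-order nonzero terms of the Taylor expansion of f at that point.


No singular points in the scanned grid; C is smooth there.

Compute partial derivatives:
  f_x = 2 - 6*x.
  f_y = 1.
f_y = 1 is a nonzero constant, so f_y never vanishes: no point (x, y) can satisfy f = f_x = f_y = 0. In particular no (x, y) ∈ {−4, ..., 4}² is singular; the curve is smooth.


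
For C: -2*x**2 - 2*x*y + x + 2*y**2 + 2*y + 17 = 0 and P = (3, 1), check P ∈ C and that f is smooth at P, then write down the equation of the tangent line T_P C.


Tangent line at P: 39 - 13*x = 0.

Step 1: f(3, 1) = 0, so P lies on C.
Step 2: partial derivatives
  f_x(x, y) = -4*x - 2*y + 1, f_y(x, y) = -2*x + 4*y + 2.
  f_x(P) = -13, f_y(P) = 0 (gradient nonzero, so P is smooth).
Step 3: tangent line at P: -13·(x − 3) + 0·(y − 1) = 0.
Expanding: 39 - 13*x = 0.


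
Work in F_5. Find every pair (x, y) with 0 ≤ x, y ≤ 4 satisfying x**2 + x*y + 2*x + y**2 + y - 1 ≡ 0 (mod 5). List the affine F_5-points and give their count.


Affine F_5-points: {(0, 2), (1, 1), (1, 2), (2, 3), (2, 4), (3, 3)}; count = 6.

For each of the 25 pairs (x, y) ∈ F_5², evaluate f(x, y) mod 5. Record the zeros.
  x = 0: [0↦4, 1↦1, 2↦0, 3↦1, 4↦4]  zeros at y ∈ {2}
  x = 1: [0↦2, 1↦0, 2↦0, 3↦2, 4↦1]  zeros at y ∈ {1, 2}
  x = 2: [0↦2, 1↦1, 2↦2, 3↦0, 4↦0]  zeros at y ∈ {3, 4}
  x = 3: [0↦4, 1↦4, 2↦1, 3↦0, 4↦1]  zeros at y ∈ {3}
  x = 4: [0↦3, 1↦4, 2↦2, 3↦2, 4↦4]  zeros at y ∈ ∅
Collecting zeros: affine points = {(0, 2), (1, 1), (1, 2), (2, 3), (2, 4), (3, 3)}.
Total count |C(F_5)_aff| = 6.


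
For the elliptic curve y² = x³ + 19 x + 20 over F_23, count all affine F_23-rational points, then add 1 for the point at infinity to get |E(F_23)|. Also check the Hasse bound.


Affine points = {(3, 9), (3, 14), (7, 6), (7, 17), (9, 0), (13, 7), (13, 16), (15, 0), (16, 2), (16, 21), (17, 9), (17, 14), (19, 8), (19, 15), (22, 0)}; affine count = 15; |E(F_23)| = 16.

Discriminant check: Δ ∝ 4a³ + 27b² = 4·19³ + 27·20² = 4·6859 + 27·400 ≡ 10 (mod 23). Nonzero ⇒ E is nonsingular.
For each x ∈ F_23, compute rhs = x³ + 19·x + 20 mod 23, then count y ∈ F_23 with y² ≡ rhs.
  x = 0: rhs = 20, matching y values: none (0 points).
  x = 1: rhs = 17, matching y values: none (0 points).
  x = 2: rhs = 20, matching y values: none (0 points).
  x = 3: rhs = 12, matching y values: 9, 14 (2 points).
  x = 4: rhs = 22, matching y values: none (0 points).
  x = 5: rhs = 10, matching y values: none (0 points).
  x = 6: rhs = 5, matching y values: none (0 points).
  x = 7: rhs = 13, matching y values: 6, 17 (2 points).
  x = 8: rhs = 17, matching y values: none (0 points).
  x = 9: rhs = 0, matching y values: 0 (1 points).
  x = 10: rhs = 14, matching y values: none (0 points).
  x = 11: rhs = 19, matching y values: none (0 points).
  x = 12: rhs = 21, matching y values: none (0 points).
  x = 13: rhs = 3, matching y values: 7, 16 (2 points).
  x = 14: rhs = 17, matching y values: none (0 points).
  x = 15: rhs = 0, matching y values: 0 (1 points).
  x = 16: rhs = 4, matching y values: 2, 21 (2 points).
  x = 17: rhs = 12, matching y values: 9, 14 (2 points).
  x = 18: rhs = 7, matching y values: none (0 points).
  x = 19: rhs = 18, matching y values: 8, 15 (2 points).
  x = 20: rhs = 5, matching y values: none (0 points).
  x = 21: rhs = 20, matching y values: none (0 points).
  x = 22: rhs = 0, matching y values: 0 (1 points).
Total affine count: 15.
Full point count |E(F_23)| = 15 + 1 = 16.
Hasse bound: |16 − (23+1)| = |-8| = 8 ≤ 2√23 ≈ 9.5917 ✓.


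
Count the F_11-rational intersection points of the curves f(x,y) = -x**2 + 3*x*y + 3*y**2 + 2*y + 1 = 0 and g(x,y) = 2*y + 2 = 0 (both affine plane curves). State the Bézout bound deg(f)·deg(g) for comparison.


Common zeros: ∅; count = 0; Bézout bound = 2.

deg(f) = 2, deg(g) = 1, so Bézout bound = 2.
Scan x ∈ F_11. For each x, list the y ∈ F_11 with f(x, y) ≡ 0 and those with g(x, y) ≡ 0 (mod 11); the common zeros in that column are the intersection.
  x = 0: f ≡ 0 at y ∈ {6, 8}; g ≡ 0 at y ∈ {10}; common: ∅.
  x = 1: f ≡ 0 at y ∈ {0, 2}; g ≡ 0 at y ∈ {10}; common: ∅.
  x = 2: f ≡ 0 at y ∈ {4, 8}; g ≡ 0 at y ∈ {10}; common: ∅.
  x = 3: f ≡ 0 at y ∈ ∅; g ≡ 0 at y ∈ {10}; common: ∅.
  x = 4: f ≡ 0 at y ∈ ∅; g ≡ 0 at y ∈ {10}; common: ∅.
  x = 5: f ≡ 0 at y ∈ {2, 7}; g ≡ 0 at y ∈ {10}; common: ∅.
  x = 6: f ≡ 0 at y ∈ ∅; g ≡ 0 at y ∈ {10}; common: ∅.
  x = 7: f ≡ 0 at y ∈ {1, 6}; g ≡ 0 at y ∈ {10}; common: ∅.
  x = 8: f ≡ 0 at y ∈ ∅; g ≡ 0 at y ∈ {10}; common: ∅.
  x = 9: f ≡ 0 at y ∈ ∅; g ≡ 0 at y ∈ {10}; common: ∅.
  x = 10: f ≡ 0 at y ∈ {0, 4}; g ≡ 0 at y ∈ {10}; common: ∅.
Collecting: common zeros = ∅, so the count is 0.
Comparison with the Bézout bound: 0 ≤ 2 = deg(f)·deg(g), as expected for curves with no common component (the affine F_11-count falls short of the bound because intersections may lie at infinity, over extension fields, or carry multiplicity).


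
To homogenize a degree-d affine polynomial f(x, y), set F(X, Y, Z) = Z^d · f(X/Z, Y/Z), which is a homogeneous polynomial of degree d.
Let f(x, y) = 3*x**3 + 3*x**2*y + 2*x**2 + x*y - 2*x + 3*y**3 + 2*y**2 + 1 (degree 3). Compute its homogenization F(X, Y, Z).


F(X, Y, Z) = 3*X**3 + 3*X**2*Y + 2*X**2*Z + X*Y*Z - 2*X*Z**2 + 3*Y**3 + 2*Y**2*Z + Z**3

deg(f) = 3.
Substitute x = X/Z, y = Y/Z into f, then multiply by Z^3.
  monomial 3·x^3·y^0 ↦ 3·X^3·Y^0·Z^0.
  monomial 3·x^2·y^1 ↦ 3·X^2·Y^1·Z^0.
  monomial 2·x^2·y^0 ↦ 2·X^2·Y^0·Z^1.
  monomial 1·x^1·y^1 ↦ 1·X^1·Y^1·Z^1.
  monomial -2·x^1·y^0 ↦ -2·X^1·Y^0·Z^2.
  monomial 3·x^0·y^3 ↦ 3·X^0·Y^3·Z^0.
  monomial 2·x^0·y^2 ↦ 2·X^0·Y^2·Z^1.
  monomial 1·x^0·y^0 ↦ 1·X^0·Y^0·Z^3.
Collecting: F(X, Y, Z) = 3*X**3 + 3*X**2*Y + 2*X**2*Z + X*Y*Z - 2*X*Z**2 + 3*Y**3 + 2*Y**2*Z + Z**3.


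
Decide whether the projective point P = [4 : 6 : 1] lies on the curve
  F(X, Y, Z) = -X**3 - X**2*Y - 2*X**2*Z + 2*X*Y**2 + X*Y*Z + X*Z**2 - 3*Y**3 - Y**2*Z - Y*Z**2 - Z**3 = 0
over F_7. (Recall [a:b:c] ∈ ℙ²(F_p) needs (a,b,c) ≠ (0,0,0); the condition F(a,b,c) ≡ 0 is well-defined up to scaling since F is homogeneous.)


F(4,6,1) ≡ 0 (mod 7); P is on the curve.

Evaluate F(4, 6, 1) term-by-term (mod 7).
  -X**3 ↦ -1·64·1·1 = -64
  -X**2*Y ↦ -1·16·6·1 = -96
  -2*X**2*Z ↦ -2·16·1·1 = -32
  2*X*Y**2 ↦ 2·4·36·1 = 288
  X*Y*Z ↦ 1·4·6·1 = 24
  X*Z**2 ↦ 1·4·1·1 = 4
  -3*Y**3 ↦ -3·1·216·1 = -648
  -Y**2*Z ↦ -1·1·36·1 = -36
  -Y*Z**2 ↦ -1·1·6·1 = -6
  -Z**3 ↦ -1·1·1·1 = -1
Sum: F(4, 6, 1) = (-64) + (-96) + (-32) + (288) + (24) + (4) + (-648) + (-36) + (-6) + (-1) = -567.
Reducing mod 7: -567 ≡ 0 (mod 7).
Since F(a, b, c) ≡ 0 (mod 7), P lies on the curve.


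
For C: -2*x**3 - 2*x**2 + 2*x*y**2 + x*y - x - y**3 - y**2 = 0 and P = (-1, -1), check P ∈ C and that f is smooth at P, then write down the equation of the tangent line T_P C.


Tangent line at P: -2*x + 2*y = 0.

Step 1: f(-1, -1) = 0, so P lies on C.
Step 2: partial derivatives
  f_x(x, y) = -6*x**2 - 4*x + 2*y**2 + y - 1, f_y(x, y) = 4*x*y + x - 3*y**2 - 2*y.
  f_x(P) = -2, f_y(P) = 2 (gradient nonzero, so P is smooth).
Step 3: tangent line at P: -2·(x − -1) + 2·(y − -1) = 0.
Expanding: -2*x + 2*y = 0.


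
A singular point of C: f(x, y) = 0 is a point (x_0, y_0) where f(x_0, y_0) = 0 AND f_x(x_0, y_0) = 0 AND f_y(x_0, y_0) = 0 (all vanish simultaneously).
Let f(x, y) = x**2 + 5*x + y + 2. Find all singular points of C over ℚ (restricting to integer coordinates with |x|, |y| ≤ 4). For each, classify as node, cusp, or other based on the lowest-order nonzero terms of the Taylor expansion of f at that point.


No singular points in the scanned grid; C is smooth there.

Compute partial derivatives:
  f_x = 2*x + 5.
  f_y = 1.
f_y = 1 is a nonzero constant, so f_y never vanishes: no point (x, y) can satisfy f = f_x = f_y = 0. In particular no (x, y) ∈ {−4, ..., 4}² is singular; the curve is smooth.


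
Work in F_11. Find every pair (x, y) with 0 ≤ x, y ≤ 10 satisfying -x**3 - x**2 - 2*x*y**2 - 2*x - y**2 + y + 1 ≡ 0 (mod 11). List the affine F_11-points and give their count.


Affine F_11-points: {(0, 4), (0, 8), (1, 7), (1, 8), (2, 2), (2, 7), (4, 2), (4, 3), (5, 5), (6, 1), (6, 5), (7, 7), (9, 8), (9, 10), (10, 5)}; count = 15.

For each of the 121 pairs (x, y) ∈ F_11², evaluate f(x, y) mod 11. Record the zeros.
  x = 0: [0↦1, 1↦1, 2↦10, 3↦6, 4↦0, 5↦3, 6↦4, 7↦3, 8↦0, 9↦6, 10↦10]  zeros at y ∈ {4, 8}
  x = 1: [0↦8, 1↦6, 2↦9, 3↦6, 4↦8, 5↦4, 6↦5, 7↦0, 8↦0, 9↦5, 10↦4]  zeros at y ∈ {7, 8}
  x = 2: [0↦7, 1↦3, 2↦0, 3↦9, 4↦8, 5↦8, 6↦9, 7↦0, 8↦3, 9↦7, 10↦1]  zeros at y ∈ {2, 7}
  x = 3: [0↦3, 1↦8, 2↦10, 3↦9, 4↦5, 5↦9, 6↦10, 7↦8, 8↦3, 9↦6, 10↦6]  zeros at y ∈ ∅
  x = 4: [0↦1, 1↦4, 2↦0, 3↦0, 4↦4, 5↦1, 6↦2, 7↦7, 8↦5, 9↦7, 10↦2]  zeros at y ∈ {2, 3}
  x = 5: [0↦6, 1↦7, 2↦8, 3↦9, 4↦10, 5↦0, 6↦1, 7↦2, 8↦3, 9↦4, 10↦5]  zeros at y ∈ {5}
  x = 6: [0↦1, 1↦0, 2↦6, 3↦8, 4↦6, 5↦0, 6↦1, 7↦9, 8↦2, 9↦2, 10↦9]  zeros at y ∈ {1, 5}
  x = 7: [0↦2, 1↦10, 2↦10, 3↦2, 4↦8, 5↦6, 6↦7, 7↦0, 8↦7, 9↦6, 10↦8]  zeros at y ∈ {7}
  x = 8: [0↦3, 1↦9, 2↦3, 3↦7, 4↦10, 5↦1, 6↦2, 7↦2, 8↦1, 9↦10, 10↦7]  zeros at y ∈ ∅
  x = 9: [0↦9, 1↦2, 2↦1, 3↦6, 4↦6, 5↦1, 6↦2, 7↦9, 8↦0, 9↦8, 10↦0]  zeros at y ∈ {8, 10}
  x = 10: [0↦3, 1↦5, 2↦9, 3↦4, 4↦1, 5↦0, 6↦1, 7↦4, 8↦9, 9↦5, 10↦3]  zeros at y ∈ {5}
Collecting zeros: affine points = {(0, 4), (0, 8), (1, 7), (1, 8), (2, 2), (2, 7), (4, 2), (4, 3), (5, 5), (6, 1), (6, 5), (7, 7), (9, 8), (9, 10), (10, 5)}.
Total count |C(F_11)_aff| = 15.


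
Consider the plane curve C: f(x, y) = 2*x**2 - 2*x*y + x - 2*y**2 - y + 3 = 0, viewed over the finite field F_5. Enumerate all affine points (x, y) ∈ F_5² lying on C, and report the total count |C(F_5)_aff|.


Affine F_5-points: {(0, 1), (2, 2), (2, 3), (3, 1), (3, 3)}; count = 5.

For each of the 25 pairs (x, y) ∈ F_5², evaluate f(x, y) mod 5. Record the zeros.
  x = 0: [0↦3, 1↦0, 2↦3, 3↦2, 4↦2]  zeros at y ∈ {1}
  x = 1: [0↦1, 1↦1, 2↦2, 3↦4, 4↦2]  zeros at y ∈ ∅
  x = 2: [0↦3, 1↦1, 2↦0, 3↦0, 4↦1]  zeros at y ∈ {2, 3}
  x = 3: [0↦4, 1↦0, 2↦2, 3↦0, 4↦4]  zeros at y ∈ {1, 3}
  x = 4: [0↦4, 1↦3, 2↦3, 3↦4, 4↦1]  zeros at y ∈ ∅
Collecting zeros: affine points = {(0, 1), (2, 2), (2, 3), (3, 1), (3, 3)}.
Total count |C(F_5)_aff| = 5.


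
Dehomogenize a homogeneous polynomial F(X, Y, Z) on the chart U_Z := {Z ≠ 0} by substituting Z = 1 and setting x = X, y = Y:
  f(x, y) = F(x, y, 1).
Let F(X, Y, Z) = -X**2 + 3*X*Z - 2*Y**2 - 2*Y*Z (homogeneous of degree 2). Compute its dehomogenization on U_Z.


f(x, y) = -x**2 + 3*x - 2*y**2 - 2*y

On U_Z we set Z = 1. Each monomial c·X^i·Y^j·Z^k in F becomes c·x^i·y^j·1^k = c·x^i·y^j.
Substituting Z = 1: F(X, Y, 1) = -x**2 + 3*x - 2*y**2 - 2*y.
Note: deg(f) ≤ deg(F) = 2; strict inequality happens when F is divisible by Z (lost terms).


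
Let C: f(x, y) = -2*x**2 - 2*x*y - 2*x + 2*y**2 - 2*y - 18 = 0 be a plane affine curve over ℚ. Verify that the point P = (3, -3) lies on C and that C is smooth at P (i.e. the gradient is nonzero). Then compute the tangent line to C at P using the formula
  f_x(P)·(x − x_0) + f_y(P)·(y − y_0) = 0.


Tangent line at P: -8*x - 20*y - 36 = 0.

Step 1: f(3, -3) = 0, so P lies on C.
Step 2: partial derivatives
  f_x(x, y) = -4*x - 2*y - 2, f_y(x, y) = -2*x + 4*y - 2.
  f_x(P) = -8, f_y(P) = -20 (gradient nonzero, so P is smooth).
Step 3: tangent line at P: -8·(x − 3) + -20·(y − -3) = 0.
Expanding: -8*x - 20*y - 36 = 0.


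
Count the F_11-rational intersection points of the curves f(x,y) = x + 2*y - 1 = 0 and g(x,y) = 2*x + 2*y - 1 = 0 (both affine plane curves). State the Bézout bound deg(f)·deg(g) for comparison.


Common zeros: {(0, 6)}; count = 1; Bézout bound = 1.

deg(f) = 1, deg(g) = 1, so Bézout bound = 1.
Scan x ∈ F_11. For each x, list the y ∈ F_11 with f(x, y) ≡ 0 and those with g(x, y) ≡ 0 (mod 11); the common zeros in that column are the intersection.
  x = 0: f ≡ 0 at y ∈ {6}; g ≡ 0 at y ∈ {6}; common: {6}.
  x = 1: f ≡ 0 at y ∈ {0}; g ≡ 0 at y ∈ {5}; common: ∅.
  x = 2: f ≡ 0 at y ∈ {5}; g ≡ 0 at y ∈ {4}; common: ∅.
  x = 3: f ≡ 0 at y ∈ {10}; g ≡ 0 at y ∈ {3}; common: ∅.
  x = 4: f ≡ 0 at y ∈ {4}; g ≡ 0 at y ∈ {2}; common: ∅.
  x = 5: f ≡ 0 at y ∈ {9}; g ≡ 0 at y ∈ {1}; common: ∅.
  x = 6: f ≡ 0 at y ∈ {3}; g ≡ 0 at y ∈ {0}; common: ∅.
  x = 7: f ≡ 0 at y ∈ {8}; g ≡ 0 at y ∈ {10}; common: ∅.
  x = 8: f ≡ 0 at y ∈ {2}; g ≡ 0 at y ∈ {9}; common: ∅.
  x = 9: f ≡ 0 at y ∈ {7}; g ≡ 0 at y ∈ {8}; common: ∅.
  x = 10: f ≡ 0 at y ∈ {1}; g ≡ 0 at y ∈ {7}; common: ∅.
Collecting: common zeros = {(0, 6)}, so the count is 1.
Comparison with the Bézout bound: 1 ≤ 1 = deg(f)·deg(g), as expected for curves with no common component (the bound is attained).


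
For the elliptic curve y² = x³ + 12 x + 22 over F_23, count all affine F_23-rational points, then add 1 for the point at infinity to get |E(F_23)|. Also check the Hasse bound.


Affine points = {(1, 9), (1, 14), (2, 10), (2, 13), (3, 4), (3, 19), (5, 0), (7, 9), (7, 14), (8, 3), (8, 20), (9, 10), (9, 13), (11, 6), (11, 17), (12, 10), (12, 13), (13, 11), (13, 12), (14, 6), (14, 17), (15, 9), (15, 14), (16, 3), (16, 20), (19, 5), (19, 18), (21, 6), (21, 17), (22, 3), (22, 20)}; affine count = 31; |E(F_23)| = 32.

Discriminant check: Δ ∝ 4a³ + 27b² = 4·12³ + 27·22² = 4·1728 + 27·484 ≡ 16 (mod 23). Nonzero ⇒ E is nonsingular.
For each x ∈ F_23, compute rhs = x³ + 12·x + 22 mod 23, then count y ∈ F_23 with y² ≡ rhs.
  x = 0: rhs = 22, matching y values: none (0 points).
  x = 1: rhs = 12, matching y values: 9, 14 (2 points).
  x = 2: rhs = 8, matching y values: 10, 13 (2 points).
  x = 3: rhs = 16, matching y values: 4, 19 (2 points).
  x = 4: rhs = 19, matching y values: none (0 points).
  x = 5: rhs = 0, matching y values: 0 (1 points).
  x = 6: rhs = 11, matching y values: none (0 points).
  x = 7: rhs = 12, matching y values: 9, 14 (2 points).
  x = 8: rhs = 9, matching y values: 3, 20 (2 points).
  x = 9: rhs = 8, matching y values: 10, 13 (2 points).
  x = 10: rhs = 15, matching y values: none (0 points).
  x = 11: rhs = 13, matching y values: 6, 17 (2 points).
  x = 12: rhs = 8, matching y values: 10, 13 (2 points).
  x = 13: rhs = 6, matching y values: 11, 12 (2 points).
  x = 14: rhs = 13, matching y values: 6, 17 (2 points).
  x = 15: rhs = 12, matching y values: 9, 14 (2 points).
  x = 16: rhs = 9, matching y values: 3, 20 (2 points).
  x = 17: rhs = 10, matching y values: none (0 points).
  x = 18: rhs = 21, matching y values: none (0 points).
  x = 19: rhs = 2, matching y values: 5, 18 (2 points).
  x = 20: rhs = 5, matching y values: none (0 points).
  x = 21: rhs = 13, matching y values: 6, 17 (2 points).
  x = 22: rhs = 9, matching y values: 3, 20 (2 points).
Total affine count: 31.
Full point count |E(F_23)| = 31 + 1 = 32.
Hasse bound: |32 − (23+1)| = |8| = 8 ≤ 2√23 ≈ 9.5917 ✓.


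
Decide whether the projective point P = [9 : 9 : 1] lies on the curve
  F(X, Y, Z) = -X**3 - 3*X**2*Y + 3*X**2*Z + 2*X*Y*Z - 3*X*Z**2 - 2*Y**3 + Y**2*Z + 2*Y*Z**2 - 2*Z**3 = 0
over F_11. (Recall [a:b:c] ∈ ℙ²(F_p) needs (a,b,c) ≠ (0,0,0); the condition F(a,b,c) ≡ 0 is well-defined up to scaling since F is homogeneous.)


F(9,9,1) ≡ 6 (mod 11); P is NOT on the curve.

Evaluate F(9, 9, 1) term-by-term (mod 11).
  -X**3 ↦ -1·729·1·1 = -729
  -3*X**2*Y ↦ -3·81·9·1 = -2187
  3*X**2*Z ↦ 3·81·1·1 = 243
  2*X*Y*Z ↦ 2·9·9·1 = 162
  -3*X*Z**2 ↦ -3·9·1·1 = -27
  -2*Y**3 ↦ -2·1·729·1 = -1458
  Y**2*Z ↦ 1·1·81·1 = 81
  2*Y*Z**2 ↦ 2·1·9·1 = 18
  -2*Z**3 ↦ -2·1·1·1 = -2
Sum: F(9, 9, 1) = (-729) + (-2187) + (243) + (162) + (-27) + (-1458) + (81) + (18) + (-2) = -3899.
Reducing mod 11: -3899 ≡ 6 (mod 11).
Since F(a, b, c) ≡ 6 ≠ 0 (mod 11), P does NOT lie on the curve.
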